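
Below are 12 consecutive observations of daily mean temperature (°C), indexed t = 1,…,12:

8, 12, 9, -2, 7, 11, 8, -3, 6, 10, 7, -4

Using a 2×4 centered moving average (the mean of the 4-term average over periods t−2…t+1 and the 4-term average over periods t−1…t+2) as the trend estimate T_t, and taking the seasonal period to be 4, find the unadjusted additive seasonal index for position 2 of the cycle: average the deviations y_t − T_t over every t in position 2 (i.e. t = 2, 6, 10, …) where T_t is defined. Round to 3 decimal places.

5.125

Season position 2 occurs at t = 6, 10 (where T_t is defined).
t=6: T_6 = 5.87500; y_6 − T_6 = 11 − 5.87500 = 5.12500
t=10: T_10 = 4.87500; y_10 − T_10 = 10 − 4.87500 = 5.12500
Mean deviation: (5.12500 + 5.12500) / 2 = 5.125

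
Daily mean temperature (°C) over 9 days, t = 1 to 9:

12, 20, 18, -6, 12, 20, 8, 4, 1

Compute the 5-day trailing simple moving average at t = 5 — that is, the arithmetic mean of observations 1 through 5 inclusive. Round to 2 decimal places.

Sum of periods 1–5: 12 + 20 + 18 + (-6) + 12 = 56
Divide by 5: 56 / 5 = 11.20

11.20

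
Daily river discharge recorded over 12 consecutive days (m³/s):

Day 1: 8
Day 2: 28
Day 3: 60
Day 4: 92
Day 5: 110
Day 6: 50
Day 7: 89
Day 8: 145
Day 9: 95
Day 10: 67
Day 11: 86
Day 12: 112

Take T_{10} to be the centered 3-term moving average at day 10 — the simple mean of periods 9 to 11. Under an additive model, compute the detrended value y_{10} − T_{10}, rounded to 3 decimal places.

Trend T_10 = (95 + 67 + 86) / 3 = 248/3 = 82.66667
Detrended value: 67 − 82.66667 = -15.667

-15.667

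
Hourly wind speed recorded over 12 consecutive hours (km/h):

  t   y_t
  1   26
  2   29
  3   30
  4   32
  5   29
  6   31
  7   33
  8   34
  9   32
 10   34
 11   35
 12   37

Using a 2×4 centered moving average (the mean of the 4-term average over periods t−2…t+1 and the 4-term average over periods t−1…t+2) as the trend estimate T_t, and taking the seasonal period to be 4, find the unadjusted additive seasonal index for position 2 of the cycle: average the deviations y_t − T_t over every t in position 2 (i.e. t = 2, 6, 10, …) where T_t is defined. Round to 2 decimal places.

Season position 2 occurs at t = 6, 10 (where T_t is defined).
t=6: T_6 = 31.5000; y_6 − T_6 = 31 − 31.5000 = -0.5000
t=10: T_10 = 34.1250; y_10 − T_10 = 34 − 34.1250 = -0.1250
Mean deviation: (-0.5000 + -0.1250) / 2 = -0.31

-0.31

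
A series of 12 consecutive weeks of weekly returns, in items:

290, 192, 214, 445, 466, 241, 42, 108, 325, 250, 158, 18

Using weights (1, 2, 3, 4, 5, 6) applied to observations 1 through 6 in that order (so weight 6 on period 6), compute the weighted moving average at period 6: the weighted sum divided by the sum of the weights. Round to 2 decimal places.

327.24

Weighted sum: 1·290 + 2·192 + 3·214 + 4·445 + 5·466 + 6·241 = 290 + 384 + 642 + 1780 + 2330 + 1446 = 6872
Weight total: 1 + 2 + 3 + 4 + 5 + 6 = 21
WMA = 6872 / 21 = 327.24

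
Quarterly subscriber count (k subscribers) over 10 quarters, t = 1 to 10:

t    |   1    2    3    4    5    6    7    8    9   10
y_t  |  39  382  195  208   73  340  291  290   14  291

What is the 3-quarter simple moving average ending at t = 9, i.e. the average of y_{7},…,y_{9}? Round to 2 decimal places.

198.33

Sum of periods 7–9: 291 + 290 + 14 = 595
Divide by 3: 595 / 3 = 198.33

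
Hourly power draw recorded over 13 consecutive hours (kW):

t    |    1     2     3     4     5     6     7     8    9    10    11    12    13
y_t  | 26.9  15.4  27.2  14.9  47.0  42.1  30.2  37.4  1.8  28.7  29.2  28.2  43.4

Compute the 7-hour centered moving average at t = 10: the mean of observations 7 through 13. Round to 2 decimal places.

28.41

Sum of periods 7–13: 30.2 + 37.4 + 1.8 + 28.7 + 29.2 + 28.2 + 43.4 = 198.9
Divide by 7: 198.9 / 7 = 28.41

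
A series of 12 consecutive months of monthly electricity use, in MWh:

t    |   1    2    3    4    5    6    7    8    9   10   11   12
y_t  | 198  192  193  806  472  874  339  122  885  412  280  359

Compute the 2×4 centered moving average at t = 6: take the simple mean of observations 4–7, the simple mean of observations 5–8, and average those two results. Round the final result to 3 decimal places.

Sum over 4–7: 806 + 472 + 874 + 339 = 2491
Sum over 5–8: 472 + 874 + 339 + 122 = 1807
CMA at t=6 = (2491 + 1807) / (2·4) = 4298 / 8 = 537.250

537.250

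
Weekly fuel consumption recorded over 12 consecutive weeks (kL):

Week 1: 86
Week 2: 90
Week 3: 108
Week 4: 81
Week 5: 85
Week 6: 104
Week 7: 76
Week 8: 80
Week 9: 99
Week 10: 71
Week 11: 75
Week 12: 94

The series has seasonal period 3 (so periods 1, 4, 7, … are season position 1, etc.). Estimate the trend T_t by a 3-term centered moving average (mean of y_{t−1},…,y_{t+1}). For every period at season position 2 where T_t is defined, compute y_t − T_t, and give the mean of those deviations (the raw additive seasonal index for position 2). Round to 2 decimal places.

Season position 2 occurs at t = 2, 5, 8, 11 (where T_t is defined).
t=2: T_2 = 94.6667; y_2 − T_2 = 90 − 94.6667 = -4.6667
t=5: T_5 = 90.0000; y_5 − T_5 = 85 − 90.0000 = -5.0000
t=8: T_8 = 85.0000; y_8 − T_8 = 80 − 85.0000 = -5.0000
t=11: T_11 = 80.0000; y_11 − T_11 = 75 − 80.0000 = -5.0000
Mean deviation: (-4.6667 + -5.0000 + -5.0000 + -5.0000) / 4 = -4.92

-4.92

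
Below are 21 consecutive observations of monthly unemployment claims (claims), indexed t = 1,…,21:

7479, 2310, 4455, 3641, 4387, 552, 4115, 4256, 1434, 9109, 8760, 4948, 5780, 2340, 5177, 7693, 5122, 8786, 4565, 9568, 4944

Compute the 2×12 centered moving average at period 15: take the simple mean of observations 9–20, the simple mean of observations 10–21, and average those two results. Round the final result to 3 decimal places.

6253.083

Sum over 9–20: 1434 + 9109 + 8760 + 4948 + 5780 + 2340 + 5177 + 7693 + 5122 + 8786 + 4565 + 9568 = 73282
Sum over 10–21: 9109 + 8760 + 4948 + 5780 + 2340 + 5177 + 7693 + 5122 + 8786 + 4565 + 9568 + 4944 = 76792
CMA at t=15 = (73282 + 76792) / (2·12) = 150074 / 24 = 6253.083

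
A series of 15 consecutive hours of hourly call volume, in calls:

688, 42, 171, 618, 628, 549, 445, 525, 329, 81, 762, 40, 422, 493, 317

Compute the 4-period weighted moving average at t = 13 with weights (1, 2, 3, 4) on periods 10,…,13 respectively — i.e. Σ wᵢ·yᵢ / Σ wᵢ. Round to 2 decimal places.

341.30

Weighted sum: 1·81 + 2·762 + 3·40 + 4·422 = 81 + 1524 + 120 + 1688 = 3413
Weight total: 1 + 2 + 3 + 4 = 10
WMA = 3413 / 10 = 341.30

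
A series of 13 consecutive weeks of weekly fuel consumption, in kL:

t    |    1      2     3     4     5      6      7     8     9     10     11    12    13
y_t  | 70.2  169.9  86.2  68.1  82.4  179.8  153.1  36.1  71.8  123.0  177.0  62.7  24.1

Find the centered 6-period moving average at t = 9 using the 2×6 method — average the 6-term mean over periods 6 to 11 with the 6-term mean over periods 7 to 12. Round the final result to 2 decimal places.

Sum over 6–11: 179.8 + 153.1 + 36.1 + 71.8 + 123.0 + 177.0 = 740.8
Sum over 7–12: 153.1 + 36.1 + 71.8 + 123.0 + 177.0 + 62.7 = 623.7
CMA at t=9 = (740.8 + 623.7) / (2·6) = 1364.5 / 12 = 113.71

113.71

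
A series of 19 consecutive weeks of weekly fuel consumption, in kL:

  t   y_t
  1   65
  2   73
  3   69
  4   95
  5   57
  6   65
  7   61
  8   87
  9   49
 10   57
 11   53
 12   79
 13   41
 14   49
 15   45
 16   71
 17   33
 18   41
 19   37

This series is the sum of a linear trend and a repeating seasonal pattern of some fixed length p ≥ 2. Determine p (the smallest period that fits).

First differences y_{t+1} − y_t: 8, -4, 26, -38, 8, -4, 26, -38, 8, -4, …
The difference pattern repeats every 4 terms and not for any smaller step, so p = 4.

4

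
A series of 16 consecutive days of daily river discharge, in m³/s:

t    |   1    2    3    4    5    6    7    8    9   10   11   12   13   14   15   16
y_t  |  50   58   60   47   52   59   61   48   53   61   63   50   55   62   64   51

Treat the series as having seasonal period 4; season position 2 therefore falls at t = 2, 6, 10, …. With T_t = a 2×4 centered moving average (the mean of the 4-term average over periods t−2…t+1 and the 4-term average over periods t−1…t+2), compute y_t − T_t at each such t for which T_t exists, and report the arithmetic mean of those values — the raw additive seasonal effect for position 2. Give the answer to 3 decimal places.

Season position 2 occurs at t = 6, 10, 14 (where T_t is defined).
t=6: T_6 = 54.87500; y_6 − T_6 = 59 − 54.87500 = 4.12500
t=10: T_10 = 56.50000; y_10 − T_10 = 61 − 56.50000 = 4.50000
t=14: T_14 = 57.87500; y_14 − T_14 = 62 − 57.87500 = 4.12500
Mean deviation: (4.12500 + 4.50000 + 4.12500) / 3 = 4.250

4.250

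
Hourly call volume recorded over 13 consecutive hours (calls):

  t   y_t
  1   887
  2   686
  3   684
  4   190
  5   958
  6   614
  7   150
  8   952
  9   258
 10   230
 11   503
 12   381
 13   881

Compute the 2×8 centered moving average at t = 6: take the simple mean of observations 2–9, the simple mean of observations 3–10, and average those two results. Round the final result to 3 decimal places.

Sum over 2–9: 686 + 684 + 190 + 958 + 614 + 150 + 952 + 258 = 4492
Sum over 3–10: 684 + 190 + 958 + 614 + 150 + 952 + 258 + 230 = 4036
CMA at t=6 = (4492 + 4036) / (2·8) = 8528 / 16 = 533.000

533.000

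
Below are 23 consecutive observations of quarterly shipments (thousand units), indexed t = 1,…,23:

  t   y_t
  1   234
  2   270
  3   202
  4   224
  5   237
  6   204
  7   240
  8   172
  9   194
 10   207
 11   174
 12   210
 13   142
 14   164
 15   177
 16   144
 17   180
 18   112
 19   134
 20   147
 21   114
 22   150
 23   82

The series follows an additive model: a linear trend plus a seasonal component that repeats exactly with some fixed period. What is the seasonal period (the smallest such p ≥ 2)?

First differences y_{t+1} − y_t: 36, -68, 22, 13, -33, 36, -68, 22, 13, -33, 36, -68, …
The difference pattern repeats every 5 terms and not for any smaller step, so p = 5.

5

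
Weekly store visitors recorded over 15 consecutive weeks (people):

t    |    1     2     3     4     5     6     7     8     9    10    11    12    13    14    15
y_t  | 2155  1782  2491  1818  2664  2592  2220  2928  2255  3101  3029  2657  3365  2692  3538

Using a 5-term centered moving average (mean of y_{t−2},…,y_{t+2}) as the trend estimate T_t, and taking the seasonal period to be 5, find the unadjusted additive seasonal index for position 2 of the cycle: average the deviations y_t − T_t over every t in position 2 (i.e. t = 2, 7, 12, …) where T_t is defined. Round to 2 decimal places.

Season position 2 occurs at t = 7, 12 (where T_t is defined).
t=7: T_7 = 2531.8000; y_7 − T_7 = 2220 − 2531.8000 = -311.8000
t=12: T_12 = 2968.8000; y_12 − T_12 = 2657 − 2968.8000 = -311.8000
Mean deviation: (-311.8000 + -311.8000) / 2 = -311.80

-311.80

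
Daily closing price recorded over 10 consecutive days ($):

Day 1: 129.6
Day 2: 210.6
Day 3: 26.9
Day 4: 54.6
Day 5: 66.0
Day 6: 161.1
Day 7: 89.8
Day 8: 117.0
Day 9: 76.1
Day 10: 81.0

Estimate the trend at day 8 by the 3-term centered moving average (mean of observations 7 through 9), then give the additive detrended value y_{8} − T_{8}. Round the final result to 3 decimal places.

Trend T_8 = (89.8 + 117.0 + 76.1) / 3 = 282.9/3 = 94.30000
Detrended value: 117.0 − 94.30000 = 22.700

22.700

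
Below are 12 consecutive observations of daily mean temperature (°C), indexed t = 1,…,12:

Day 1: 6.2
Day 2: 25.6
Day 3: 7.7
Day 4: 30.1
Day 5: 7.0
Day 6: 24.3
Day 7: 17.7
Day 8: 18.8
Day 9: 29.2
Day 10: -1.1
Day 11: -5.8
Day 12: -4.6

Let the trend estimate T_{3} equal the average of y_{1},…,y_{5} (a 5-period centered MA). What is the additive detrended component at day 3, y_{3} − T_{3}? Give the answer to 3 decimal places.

Trend T_3 = (6.2 + 25.6 + 7.7 + 30.1 + 7.0) / 5 = 76.6/5 = 15.32000
Detrended value: 7.7 − 15.32000 = -7.620

-7.620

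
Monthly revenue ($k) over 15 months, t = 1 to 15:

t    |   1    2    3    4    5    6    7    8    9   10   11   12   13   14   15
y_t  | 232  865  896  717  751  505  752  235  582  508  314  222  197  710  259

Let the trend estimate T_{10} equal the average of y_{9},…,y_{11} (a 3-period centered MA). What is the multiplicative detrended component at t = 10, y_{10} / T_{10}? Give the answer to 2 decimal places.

Trend T_10 = (582 + 508 + 314) / 3 = 1404/3 = 468.0000
Ratio to trend: 508 / 468.0000 = 1.09

1.09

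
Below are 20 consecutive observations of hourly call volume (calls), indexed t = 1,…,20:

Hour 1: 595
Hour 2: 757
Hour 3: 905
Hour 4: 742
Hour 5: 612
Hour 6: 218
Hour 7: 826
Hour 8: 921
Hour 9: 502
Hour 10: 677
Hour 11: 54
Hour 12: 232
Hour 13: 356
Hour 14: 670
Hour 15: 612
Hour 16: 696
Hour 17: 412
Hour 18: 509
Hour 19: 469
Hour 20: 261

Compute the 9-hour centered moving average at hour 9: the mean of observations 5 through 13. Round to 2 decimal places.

Sum of periods 5–13: 612 + 218 + 826 + 921 + 502 + 677 + 54 + 232 + 356 = 4398
Divide by 9: 4398 / 9 = 488.67

488.67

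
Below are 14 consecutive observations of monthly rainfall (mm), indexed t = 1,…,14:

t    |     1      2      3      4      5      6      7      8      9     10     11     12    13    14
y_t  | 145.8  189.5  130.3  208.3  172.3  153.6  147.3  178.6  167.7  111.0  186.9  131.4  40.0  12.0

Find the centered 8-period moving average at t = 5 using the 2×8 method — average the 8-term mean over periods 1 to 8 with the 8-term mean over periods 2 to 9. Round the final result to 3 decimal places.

Sum over 1–8: 145.8 + 189.5 + 130.3 + 208.3 + 172.3 + 153.6 + 147.3 + 178.6 = 1325.7
Sum over 2–9: 189.5 + 130.3 + 208.3 + 172.3 + 153.6 + 147.3 + 178.6 + 167.7 = 1347.6
CMA at t=5 = (1325.7 + 1347.6) / (2·8) = 2673.3 / 16 = 167.081

167.081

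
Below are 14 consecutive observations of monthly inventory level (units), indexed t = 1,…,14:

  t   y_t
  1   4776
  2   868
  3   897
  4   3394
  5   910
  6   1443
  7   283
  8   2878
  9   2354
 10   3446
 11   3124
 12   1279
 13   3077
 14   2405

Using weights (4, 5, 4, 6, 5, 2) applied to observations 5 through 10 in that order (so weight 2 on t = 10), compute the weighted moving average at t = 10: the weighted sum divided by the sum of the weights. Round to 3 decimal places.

1842.962

Weighted sum: 4·910 + 5·1443 + 4·283 + 6·2878 + 5·2354 + 2·3446 = 3640 + 7215 + 1132 + 17268 + 11770 + 6892 = 47917
Weight total: 4 + 5 + 4 + 6 + 5 + 2 = 26
WMA = 47917 / 26 = 1842.962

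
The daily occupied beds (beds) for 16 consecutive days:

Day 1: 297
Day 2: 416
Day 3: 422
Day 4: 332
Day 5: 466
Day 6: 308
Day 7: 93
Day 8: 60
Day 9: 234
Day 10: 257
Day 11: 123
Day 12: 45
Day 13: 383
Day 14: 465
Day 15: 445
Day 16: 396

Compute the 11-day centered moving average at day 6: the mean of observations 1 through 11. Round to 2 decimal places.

273.45

Sum of periods 1–11: 297 + 416 + 422 + 332 + 466 + 308 + 93 + 60 + 234 + 257 + 123 = 3008
Divide by 11: 3008 / 11 = 273.45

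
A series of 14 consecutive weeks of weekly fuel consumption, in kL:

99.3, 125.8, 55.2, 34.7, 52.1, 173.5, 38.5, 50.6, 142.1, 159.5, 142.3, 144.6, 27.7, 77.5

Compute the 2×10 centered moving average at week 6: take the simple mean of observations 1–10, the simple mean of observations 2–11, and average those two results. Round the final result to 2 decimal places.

95.28

Sum over 1–10: 99.3 + 125.8 + 55.2 + 34.7 + 52.1 + 173.5 + 38.5 + 50.6 + 142.1 + 159.5 = 931.3
Sum over 2–11: 125.8 + 55.2 + 34.7 + 52.1 + 173.5 + 38.5 + 50.6 + 142.1 + 159.5 + 142.3 = 974.3
CMA at t=6 = (931.3 + 974.3) / (2·10) = 1905.6 / 20 = 95.28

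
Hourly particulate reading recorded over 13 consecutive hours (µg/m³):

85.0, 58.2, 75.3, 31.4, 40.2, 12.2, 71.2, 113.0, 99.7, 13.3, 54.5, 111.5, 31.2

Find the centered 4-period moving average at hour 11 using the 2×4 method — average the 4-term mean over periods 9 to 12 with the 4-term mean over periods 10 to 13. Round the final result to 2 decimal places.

61.19

Sum over 9–12: 99.7 + 13.3 + 54.5 + 111.5 = 279.0
Sum over 10–13: 13.3 + 54.5 + 111.5 + 31.2 = 210.5
CMA at t=11 = (279.0 + 210.5) / (2·4) = 489.5 / 8 = 61.19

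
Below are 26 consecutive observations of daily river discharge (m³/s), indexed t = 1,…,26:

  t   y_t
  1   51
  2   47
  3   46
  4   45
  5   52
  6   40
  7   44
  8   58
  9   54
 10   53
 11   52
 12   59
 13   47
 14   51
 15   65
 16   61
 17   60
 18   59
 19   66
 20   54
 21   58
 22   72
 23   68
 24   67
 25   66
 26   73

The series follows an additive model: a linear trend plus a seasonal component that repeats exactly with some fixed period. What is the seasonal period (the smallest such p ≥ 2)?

7

First differences y_{t+1} − y_t: -4, -1, -1, 7, -12, 4, 14, -4, -1, -1, 7, -12, 4, 14, -4, -1, …
The difference pattern repeats every 7 terms and not for any smaller step, so p = 7.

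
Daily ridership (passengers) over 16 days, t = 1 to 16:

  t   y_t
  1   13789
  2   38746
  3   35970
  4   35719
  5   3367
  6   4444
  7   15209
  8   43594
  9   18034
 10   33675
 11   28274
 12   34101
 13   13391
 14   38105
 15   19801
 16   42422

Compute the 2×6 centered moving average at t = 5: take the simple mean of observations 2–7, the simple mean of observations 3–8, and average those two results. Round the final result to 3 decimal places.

22646.500

Sum over 2–7: 38746 + 35970 + 35719 + 3367 + 4444 + 15209 = 133455
Sum over 3–8: 35970 + 35719 + 3367 + 4444 + 15209 + 43594 = 138303
CMA at t=5 = (133455 + 138303) / (2·6) = 271758 / 12 = 22646.500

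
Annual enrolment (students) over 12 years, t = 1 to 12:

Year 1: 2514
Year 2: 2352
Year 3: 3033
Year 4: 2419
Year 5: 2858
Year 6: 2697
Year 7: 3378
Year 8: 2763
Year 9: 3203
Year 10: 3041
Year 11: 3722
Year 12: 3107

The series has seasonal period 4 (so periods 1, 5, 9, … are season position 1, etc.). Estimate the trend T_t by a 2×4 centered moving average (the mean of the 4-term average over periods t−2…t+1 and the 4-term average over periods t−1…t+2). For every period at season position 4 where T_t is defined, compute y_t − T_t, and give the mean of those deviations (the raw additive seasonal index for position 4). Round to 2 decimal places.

Season position 4 occurs at t = 4, 8 (where T_t is defined).
t=4: T_4 = 2708.6250; y_4 − T_4 = 2419 − 2708.6250 = -289.6250
t=8: T_8 = 3053.2500; y_8 − T_8 = 2763 − 3053.2500 = -290.2500
Mean deviation: (-289.6250 + -290.2500) / 2 = -289.94

-289.94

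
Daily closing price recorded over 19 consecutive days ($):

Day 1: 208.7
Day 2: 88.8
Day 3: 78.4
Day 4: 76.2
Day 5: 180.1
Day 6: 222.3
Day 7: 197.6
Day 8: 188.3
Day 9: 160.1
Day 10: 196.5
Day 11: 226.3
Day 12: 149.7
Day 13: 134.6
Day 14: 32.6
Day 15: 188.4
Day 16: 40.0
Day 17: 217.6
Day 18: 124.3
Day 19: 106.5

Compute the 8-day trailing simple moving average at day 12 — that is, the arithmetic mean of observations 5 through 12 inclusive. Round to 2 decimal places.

Sum of periods 5–12: 180.1 + 222.3 + 197.6 + 188.3 + 160.1 + 196.5 + 226.3 + 149.7 = 1520.9
Divide by 8: 1520.9 / 8 = 190.11

190.11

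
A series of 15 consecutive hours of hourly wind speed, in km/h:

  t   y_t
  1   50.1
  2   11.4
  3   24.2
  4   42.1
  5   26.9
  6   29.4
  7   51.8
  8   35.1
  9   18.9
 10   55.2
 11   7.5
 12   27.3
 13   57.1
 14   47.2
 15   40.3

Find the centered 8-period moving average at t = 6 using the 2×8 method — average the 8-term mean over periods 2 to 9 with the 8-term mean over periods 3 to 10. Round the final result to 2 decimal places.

Sum over 2–9: 11.4 + 24.2 + 42.1 + 26.9 + 29.4 + 51.8 + 35.1 + 18.9 = 239.8
Sum over 3–10: 24.2 + 42.1 + 26.9 + 29.4 + 51.8 + 35.1 + 18.9 + 55.2 = 283.6
CMA at t=6 = (239.8 + 283.6) / (2·8) = 523.4 / 16 = 32.71

32.71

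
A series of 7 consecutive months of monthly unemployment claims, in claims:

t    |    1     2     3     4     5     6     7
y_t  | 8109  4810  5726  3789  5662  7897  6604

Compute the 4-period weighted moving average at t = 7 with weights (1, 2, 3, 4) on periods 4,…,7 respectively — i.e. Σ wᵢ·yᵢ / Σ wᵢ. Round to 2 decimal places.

6522.00

Weighted sum: 1·3789 + 2·5662 + 3·7897 + 4·6604 = 3789 + 11324 + 23691 + 26416 = 65220
Weight total: 1 + 2 + 3 + 4 = 10
WMA = 65220 / 10 = 6522.00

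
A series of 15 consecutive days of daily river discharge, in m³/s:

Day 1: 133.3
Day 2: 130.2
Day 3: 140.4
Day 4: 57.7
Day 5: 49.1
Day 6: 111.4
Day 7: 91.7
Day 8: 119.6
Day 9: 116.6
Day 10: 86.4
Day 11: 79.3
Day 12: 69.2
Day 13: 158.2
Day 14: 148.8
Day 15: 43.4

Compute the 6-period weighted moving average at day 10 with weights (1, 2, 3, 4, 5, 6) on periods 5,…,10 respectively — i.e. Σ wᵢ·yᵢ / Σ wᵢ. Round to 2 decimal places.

101.28

Weighted sum: 1·49.1 + 2·111.4 + 3·91.7 + 4·119.6 + 5·116.6 + 6·86.4 = 49.1 + 222.8 + 275.1 + 478.4 + 583.0 + 518.4 = 2126.8
Weight total: 1 + 2 + 3 + 4 + 5 + 6 = 21
WMA = 2126.8 / 21 = 101.28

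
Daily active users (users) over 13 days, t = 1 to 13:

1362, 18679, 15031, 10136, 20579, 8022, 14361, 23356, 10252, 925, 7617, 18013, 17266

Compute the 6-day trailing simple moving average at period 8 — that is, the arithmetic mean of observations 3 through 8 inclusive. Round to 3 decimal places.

Sum of periods 3–8: 15031 + 10136 + 20579 + 8022 + 14361 + 23356 = 91485
Divide by 6: 91485 / 6 = 15247.500

15247.500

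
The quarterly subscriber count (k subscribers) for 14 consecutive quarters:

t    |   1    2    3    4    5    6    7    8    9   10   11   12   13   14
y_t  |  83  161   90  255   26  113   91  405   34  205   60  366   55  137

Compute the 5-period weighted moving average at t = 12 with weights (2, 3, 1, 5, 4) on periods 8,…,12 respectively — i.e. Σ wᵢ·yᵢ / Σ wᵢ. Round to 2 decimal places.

192.07

Weighted sum: 2·405 + 3·34 + 1·205 + 5·60 + 4·366 = 810 + 102 + 205 + 300 + 1464 = 2881
Weight total: 2 + 3 + 1 + 5 + 4 = 15
WMA = 2881 / 15 = 192.07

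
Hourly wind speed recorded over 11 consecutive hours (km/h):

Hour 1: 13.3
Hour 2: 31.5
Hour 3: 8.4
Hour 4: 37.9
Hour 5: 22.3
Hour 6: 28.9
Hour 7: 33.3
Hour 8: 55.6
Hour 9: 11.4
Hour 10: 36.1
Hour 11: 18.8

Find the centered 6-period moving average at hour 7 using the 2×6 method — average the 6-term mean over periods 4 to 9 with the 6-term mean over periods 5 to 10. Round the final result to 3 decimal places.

Sum over 4–9: 37.9 + 22.3 + 28.9 + 33.3 + 55.6 + 11.4 = 189.4
Sum over 5–10: 22.3 + 28.9 + 33.3 + 55.6 + 11.4 + 36.1 = 187.6
CMA at t=7 = (189.4 + 187.6) / (2·6) = 377.0 / 12 = 31.417

31.417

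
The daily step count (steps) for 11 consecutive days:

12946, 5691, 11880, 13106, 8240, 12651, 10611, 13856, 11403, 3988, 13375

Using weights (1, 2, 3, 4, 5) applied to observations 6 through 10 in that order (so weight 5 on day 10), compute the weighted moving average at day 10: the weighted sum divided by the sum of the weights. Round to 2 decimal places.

9399.53

Weighted sum: 1·12651 + 2·10611 + 3·13856 + 4·11403 + 5·3988 = 12651 + 21222 + 41568 + 45612 + 19940 = 140993
Weight total: 1 + 2 + 3 + 4 + 5 = 15
WMA = 140993 / 15 = 9399.53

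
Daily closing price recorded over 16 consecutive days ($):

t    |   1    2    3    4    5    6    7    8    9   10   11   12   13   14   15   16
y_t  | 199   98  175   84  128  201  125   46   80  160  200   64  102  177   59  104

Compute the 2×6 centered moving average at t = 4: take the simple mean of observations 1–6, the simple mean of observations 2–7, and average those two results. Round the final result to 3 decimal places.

141.333

Sum over 1–6: 199 + 98 + 175 + 84 + 128 + 201 = 885
Sum over 2–7: 98 + 175 + 84 + 128 + 201 + 125 = 811
CMA at t=4 = (885 + 811) / (2·6) = 1696 / 12 = 141.333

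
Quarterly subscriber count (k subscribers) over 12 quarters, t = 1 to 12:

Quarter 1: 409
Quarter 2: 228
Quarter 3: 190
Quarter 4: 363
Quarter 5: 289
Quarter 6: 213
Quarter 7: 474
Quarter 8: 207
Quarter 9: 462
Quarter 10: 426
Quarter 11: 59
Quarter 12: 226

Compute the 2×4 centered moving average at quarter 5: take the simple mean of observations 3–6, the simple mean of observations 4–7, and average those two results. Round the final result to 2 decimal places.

299.25

Sum over 3–6: 190 + 363 + 289 + 213 = 1055
Sum over 4–7: 363 + 289 + 213 + 474 = 1339
CMA at t=5 = (1055 + 1339) / (2·4) = 2394 / 8 = 299.25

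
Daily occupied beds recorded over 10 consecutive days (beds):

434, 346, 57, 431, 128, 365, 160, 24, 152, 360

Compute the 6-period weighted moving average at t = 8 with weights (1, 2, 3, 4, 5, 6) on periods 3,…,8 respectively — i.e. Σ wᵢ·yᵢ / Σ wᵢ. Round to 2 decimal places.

176.52

Weighted sum: 1·57 + 2·431 + 3·128 + 4·365 + 5·160 + 6·24 = 57 + 862 + 384 + 1460 + 800 + 144 = 3707
Weight total: 1 + 2 + 3 + 4 + 5 + 6 = 21
WMA = 3707 / 21 = 176.52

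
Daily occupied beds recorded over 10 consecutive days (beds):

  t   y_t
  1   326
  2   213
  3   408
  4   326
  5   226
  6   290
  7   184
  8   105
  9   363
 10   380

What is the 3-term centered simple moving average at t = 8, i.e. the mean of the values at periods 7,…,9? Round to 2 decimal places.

Sum of periods 7–9: 184 + 105 + 363 = 652
Divide by 3: 652 / 3 = 217.33

217.33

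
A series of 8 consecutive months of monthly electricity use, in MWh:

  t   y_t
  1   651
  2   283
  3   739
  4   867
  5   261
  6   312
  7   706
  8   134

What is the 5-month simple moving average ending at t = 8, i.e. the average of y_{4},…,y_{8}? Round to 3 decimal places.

456.000

Sum of periods 4–8: 867 + 261 + 312 + 706 + 134 = 2280
Divide by 5: 2280 / 5 = 456.000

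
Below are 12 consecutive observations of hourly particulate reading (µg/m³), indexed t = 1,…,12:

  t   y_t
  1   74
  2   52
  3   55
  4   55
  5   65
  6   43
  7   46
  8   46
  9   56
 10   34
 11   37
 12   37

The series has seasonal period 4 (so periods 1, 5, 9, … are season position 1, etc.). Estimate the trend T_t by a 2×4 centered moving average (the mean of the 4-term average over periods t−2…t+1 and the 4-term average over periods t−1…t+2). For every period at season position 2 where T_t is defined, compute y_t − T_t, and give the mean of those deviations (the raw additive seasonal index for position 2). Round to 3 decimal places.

Season position 2 occurs at t = 6, 10 (where T_t is defined).
t=6: T_6 = 51.12500; y_6 − T_6 = 43 − 51.12500 = -8.12500
t=10: T_10 = 42.12500; y_10 − T_10 = 34 − 42.12500 = -8.12500
Mean deviation: (-8.12500 + -8.12500) / 2 = -8.125

-8.125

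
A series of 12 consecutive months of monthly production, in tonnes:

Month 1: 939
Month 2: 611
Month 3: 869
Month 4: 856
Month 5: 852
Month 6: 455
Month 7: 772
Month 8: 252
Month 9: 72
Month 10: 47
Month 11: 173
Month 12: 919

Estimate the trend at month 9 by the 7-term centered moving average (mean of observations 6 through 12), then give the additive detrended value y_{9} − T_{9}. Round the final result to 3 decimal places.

-312.286

Trend T_9 = (455 + 772 + 252 + 72 + 47 + 173 + 919) / 7 = 2690/7 = 384.28571
Detrended value: 72 − 384.28571 = -312.286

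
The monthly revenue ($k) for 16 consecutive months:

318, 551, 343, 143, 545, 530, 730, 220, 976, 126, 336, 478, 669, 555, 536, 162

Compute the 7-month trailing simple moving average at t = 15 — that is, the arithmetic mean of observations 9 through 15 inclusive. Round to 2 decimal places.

Sum of periods 9–15: 976 + 126 + 336 + 478 + 669 + 555 + 536 = 3676
Divide by 7: 3676 / 7 = 525.14

525.14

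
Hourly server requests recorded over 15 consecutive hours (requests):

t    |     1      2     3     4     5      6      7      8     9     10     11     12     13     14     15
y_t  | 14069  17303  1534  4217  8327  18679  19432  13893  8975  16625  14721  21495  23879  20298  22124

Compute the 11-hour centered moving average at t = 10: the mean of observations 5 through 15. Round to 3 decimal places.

Sum of periods 5–15: 8327 + 18679 + 19432 + 13893 + 8975 + 16625 + 14721 + 21495 + 23879 + 20298 + 22124 = 188448
Divide by 11: 188448 / 11 = 17131.636

17131.636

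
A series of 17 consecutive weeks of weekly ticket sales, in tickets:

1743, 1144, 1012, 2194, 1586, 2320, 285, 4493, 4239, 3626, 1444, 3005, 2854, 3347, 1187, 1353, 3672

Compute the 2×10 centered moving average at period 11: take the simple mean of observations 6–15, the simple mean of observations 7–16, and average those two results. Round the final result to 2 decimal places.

Sum over 6–15: 2320 + 285 + 4493 + 4239 + 3626 + 1444 + 3005 + 2854 + 3347 + 1187 = 26800
Sum over 7–16: 285 + 4493 + 4239 + 3626 + 1444 + 3005 + 2854 + 3347 + 1187 + 1353 = 25833
CMA at t=11 = (26800 + 25833) / (2·10) = 52633 / 20 = 2631.65

2631.65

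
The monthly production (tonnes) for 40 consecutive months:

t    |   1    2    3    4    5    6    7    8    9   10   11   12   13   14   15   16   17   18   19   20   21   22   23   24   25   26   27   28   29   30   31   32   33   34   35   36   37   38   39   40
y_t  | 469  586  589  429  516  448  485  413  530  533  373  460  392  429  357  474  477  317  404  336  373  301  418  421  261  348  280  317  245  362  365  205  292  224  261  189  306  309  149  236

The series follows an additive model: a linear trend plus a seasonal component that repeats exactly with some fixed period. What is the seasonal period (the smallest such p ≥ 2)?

7

First differences y_{t+1} − y_t: 117, 3, -160, 87, -68, 37, -72, 117, 3, -160, 87, -68, 37, -72, 117, 3, …
The difference pattern repeats every 7 terms and not for any smaller step, so p = 7.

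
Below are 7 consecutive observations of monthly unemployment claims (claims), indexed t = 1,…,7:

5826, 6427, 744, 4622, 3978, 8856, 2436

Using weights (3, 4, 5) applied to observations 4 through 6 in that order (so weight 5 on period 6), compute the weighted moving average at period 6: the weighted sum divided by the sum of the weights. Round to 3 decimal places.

Weighted sum: 3·4622 + 4·3978 + 5·8856 = 13866 + 15912 + 44280 = 74058
Weight total: 3 + 4 + 5 = 12
WMA = 74058 / 12 = 6171.500

6171.500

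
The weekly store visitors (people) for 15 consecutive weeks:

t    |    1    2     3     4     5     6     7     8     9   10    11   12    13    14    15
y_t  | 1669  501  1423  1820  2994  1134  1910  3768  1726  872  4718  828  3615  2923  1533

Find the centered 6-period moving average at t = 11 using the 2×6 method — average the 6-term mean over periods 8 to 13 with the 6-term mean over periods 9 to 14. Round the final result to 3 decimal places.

Sum over 8–13: 3768 + 1726 + 872 + 4718 + 828 + 3615 = 15527
Sum over 9–14: 1726 + 872 + 4718 + 828 + 3615 + 2923 = 14682
CMA at t=11 = (15527 + 14682) / (2·6) = 30209 / 12 = 2517.417

2517.417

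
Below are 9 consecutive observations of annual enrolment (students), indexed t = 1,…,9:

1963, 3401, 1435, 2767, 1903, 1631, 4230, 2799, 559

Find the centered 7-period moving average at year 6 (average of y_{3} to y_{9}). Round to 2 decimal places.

2189.14

Sum of periods 3–9: 1435 + 2767 + 1903 + 1631 + 4230 + 2799 + 559 = 15324
Divide by 7: 15324 / 7 = 2189.14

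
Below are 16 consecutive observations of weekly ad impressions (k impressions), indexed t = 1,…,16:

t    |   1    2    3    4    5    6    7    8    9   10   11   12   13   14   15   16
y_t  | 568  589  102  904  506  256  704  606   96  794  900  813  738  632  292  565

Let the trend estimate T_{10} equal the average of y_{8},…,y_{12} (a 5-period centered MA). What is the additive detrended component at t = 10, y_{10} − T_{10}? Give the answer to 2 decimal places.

Trend T_10 = (606 + 96 + 794 + 900 + 813) / 5 = 3209/5 = 641.8000
Detrended value: 794 − 641.8000 = 152.20

152.20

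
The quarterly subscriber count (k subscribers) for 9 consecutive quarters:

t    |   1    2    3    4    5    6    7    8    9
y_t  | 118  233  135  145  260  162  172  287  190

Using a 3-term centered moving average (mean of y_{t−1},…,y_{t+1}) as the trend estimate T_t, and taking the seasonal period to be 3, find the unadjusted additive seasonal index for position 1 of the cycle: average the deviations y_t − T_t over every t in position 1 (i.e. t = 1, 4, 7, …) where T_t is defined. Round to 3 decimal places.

Season position 1 occurs at t = 4, 7 (where T_t is defined).
t=4: T_4 = 180.00000; y_4 − T_4 = 145 − 180.00000 = -35.00000
t=7: T_7 = 207.00000; y_7 − T_7 = 172 − 207.00000 = -35.00000
Mean deviation: (-35.00000 + -35.00000) / 2 = -35.000

-35.000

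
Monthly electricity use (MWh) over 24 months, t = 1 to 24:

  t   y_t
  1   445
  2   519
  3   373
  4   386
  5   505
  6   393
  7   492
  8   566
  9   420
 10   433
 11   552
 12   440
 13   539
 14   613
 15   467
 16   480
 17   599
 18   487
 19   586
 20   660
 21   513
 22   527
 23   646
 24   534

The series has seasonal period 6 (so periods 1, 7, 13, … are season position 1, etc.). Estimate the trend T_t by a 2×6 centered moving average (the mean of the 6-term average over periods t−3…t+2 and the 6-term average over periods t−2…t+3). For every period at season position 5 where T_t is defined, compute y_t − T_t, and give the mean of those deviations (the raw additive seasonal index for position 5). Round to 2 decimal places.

56.42

Season position 5 occurs at t = 5, 11, 17 (where T_t is defined).
t=5: T_5 = 448.5833; y_5 − T_5 = 505 − 448.5833 = 56.4167
t=11: T_11 = 495.5833; y_11 − T_11 = 552 − 495.5833 = 56.4167
t=17: T_17 = 542.5833; y_17 − T_17 = 599 − 542.5833 = 56.4167
Mean deviation: (56.4167 + 56.4167 + 56.4167) / 3 = 56.42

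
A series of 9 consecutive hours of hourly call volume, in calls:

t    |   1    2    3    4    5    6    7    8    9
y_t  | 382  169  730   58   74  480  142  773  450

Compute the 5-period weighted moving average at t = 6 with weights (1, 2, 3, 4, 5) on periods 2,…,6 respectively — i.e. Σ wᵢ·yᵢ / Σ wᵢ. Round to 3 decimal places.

299.933

Weighted sum: 1·169 + 2·730 + 3·58 + 4·74 + 5·480 = 169 + 1460 + 174 + 296 + 2400 = 4499
Weight total: 1 + 2 + 3 + 4 + 5 = 15
WMA = 4499 / 15 = 299.933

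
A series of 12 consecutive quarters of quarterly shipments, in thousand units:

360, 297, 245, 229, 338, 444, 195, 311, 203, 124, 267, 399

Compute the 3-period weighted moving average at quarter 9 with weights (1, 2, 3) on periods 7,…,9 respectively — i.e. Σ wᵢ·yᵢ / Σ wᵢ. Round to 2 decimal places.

Weighted sum: 1·195 + 2·311 + 3·203 = 195 + 622 + 609 = 1426
Weight total: 1 + 2 + 3 = 6
WMA = 1426 / 6 = 237.67

237.67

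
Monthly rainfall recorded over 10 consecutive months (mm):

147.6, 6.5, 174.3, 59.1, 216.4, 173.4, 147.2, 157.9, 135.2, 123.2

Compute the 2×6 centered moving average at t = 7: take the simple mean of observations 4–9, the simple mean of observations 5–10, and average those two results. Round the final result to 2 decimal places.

153.54

Sum over 4–9: 59.1 + 216.4 + 173.4 + 147.2 + 157.9 + 135.2 = 889.2
Sum over 5–10: 216.4 + 173.4 + 147.2 + 157.9 + 135.2 + 123.2 = 953.3
CMA at t=7 = (889.2 + 953.3) / (2·6) = 1842.5 / 12 = 153.54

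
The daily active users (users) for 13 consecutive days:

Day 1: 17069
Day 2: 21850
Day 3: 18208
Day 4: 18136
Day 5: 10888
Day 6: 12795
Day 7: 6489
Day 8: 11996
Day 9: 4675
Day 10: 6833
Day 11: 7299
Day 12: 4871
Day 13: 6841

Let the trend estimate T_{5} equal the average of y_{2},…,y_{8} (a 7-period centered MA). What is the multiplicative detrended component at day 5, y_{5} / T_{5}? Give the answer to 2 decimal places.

Trend T_5 = (21850 + 18208 + 18136 + 10888 + 12795 + 6489 + 11996) / 7 = 100362/7 = 14337.4286
Ratio to trend: 10888 / 14337.4286 = 0.76

0.76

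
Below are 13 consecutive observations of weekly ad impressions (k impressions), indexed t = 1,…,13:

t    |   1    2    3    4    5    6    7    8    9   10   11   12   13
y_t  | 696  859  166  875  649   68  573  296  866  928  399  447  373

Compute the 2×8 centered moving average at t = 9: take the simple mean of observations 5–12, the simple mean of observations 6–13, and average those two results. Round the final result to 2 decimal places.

511.00

Sum over 5–12: 649 + 68 + 573 + 296 + 866 + 928 + 399 + 447 = 4226
Sum over 6–13: 68 + 573 + 296 + 866 + 928 + 399 + 447 + 373 = 3950
CMA at t=9 = (4226 + 3950) / (2·8) = 8176 / 16 = 511.00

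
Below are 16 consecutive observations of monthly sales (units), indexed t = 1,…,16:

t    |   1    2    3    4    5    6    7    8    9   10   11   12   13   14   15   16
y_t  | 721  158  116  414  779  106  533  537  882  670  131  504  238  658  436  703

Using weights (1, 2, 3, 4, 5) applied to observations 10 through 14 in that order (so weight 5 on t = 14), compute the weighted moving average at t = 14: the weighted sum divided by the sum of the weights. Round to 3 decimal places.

Weighted sum: 1·670 + 2·131 + 3·504 + 4·238 + 5·658 = 670 + 262 + 1512 + 952 + 3290 = 6686
Weight total: 1 + 2 + 3 + 4 + 5 = 15
WMA = 6686 / 15 = 445.733

445.733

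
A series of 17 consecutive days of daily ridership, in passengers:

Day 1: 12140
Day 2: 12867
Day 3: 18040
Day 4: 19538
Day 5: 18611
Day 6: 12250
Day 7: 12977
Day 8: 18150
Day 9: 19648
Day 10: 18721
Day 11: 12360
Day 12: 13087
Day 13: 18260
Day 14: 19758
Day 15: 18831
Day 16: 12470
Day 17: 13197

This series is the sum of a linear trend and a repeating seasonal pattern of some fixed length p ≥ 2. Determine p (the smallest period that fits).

First differences y_{t+1} − y_t: 727, 5173, 1498, -927, -6361, 727, 5173, 1498, -927, -6361, 727, 5173, …
The difference pattern repeats every 5 terms and not for any smaller step, so p = 5.

5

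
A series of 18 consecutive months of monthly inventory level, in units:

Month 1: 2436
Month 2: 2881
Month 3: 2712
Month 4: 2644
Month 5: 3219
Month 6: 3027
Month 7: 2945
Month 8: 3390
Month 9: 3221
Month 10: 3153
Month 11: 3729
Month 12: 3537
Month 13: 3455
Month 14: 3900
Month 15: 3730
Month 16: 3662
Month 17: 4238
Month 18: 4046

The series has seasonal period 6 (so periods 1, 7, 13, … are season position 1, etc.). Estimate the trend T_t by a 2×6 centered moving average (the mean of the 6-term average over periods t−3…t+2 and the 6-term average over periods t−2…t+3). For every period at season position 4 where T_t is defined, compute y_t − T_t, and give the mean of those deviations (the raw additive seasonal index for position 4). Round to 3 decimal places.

-218.458

Season position 4 occurs at t = 4, 10 (where T_t is defined).
t=4: T_4 = 2862.25000; y_4 − T_4 = 2644 − 2862.25000 = -218.25000
t=10: T_10 = 3371.66667; y_10 − T_10 = 3153 − 3371.66667 = -218.66667
Mean deviation: (-218.25000 + -218.66667) / 2 = -218.458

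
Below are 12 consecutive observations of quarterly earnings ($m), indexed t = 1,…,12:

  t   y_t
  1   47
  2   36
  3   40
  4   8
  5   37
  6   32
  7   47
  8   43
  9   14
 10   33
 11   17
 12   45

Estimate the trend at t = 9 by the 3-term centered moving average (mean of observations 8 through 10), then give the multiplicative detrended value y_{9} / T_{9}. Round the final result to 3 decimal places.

Trend T_9 = (43 + 14 + 33) / 3 = 90/3 = 30.00000
Ratio to trend: 14 / 30.00000 = 0.467

0.467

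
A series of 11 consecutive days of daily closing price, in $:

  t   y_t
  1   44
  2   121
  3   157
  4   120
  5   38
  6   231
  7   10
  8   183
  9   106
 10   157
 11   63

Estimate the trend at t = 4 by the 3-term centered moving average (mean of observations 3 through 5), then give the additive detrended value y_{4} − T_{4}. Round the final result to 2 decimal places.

15.00

Trend T_4 = (157 + 120 + 38) / 3 = 315/3 = 105.0000
Detrended value: 120 − 105.0000 = 15.00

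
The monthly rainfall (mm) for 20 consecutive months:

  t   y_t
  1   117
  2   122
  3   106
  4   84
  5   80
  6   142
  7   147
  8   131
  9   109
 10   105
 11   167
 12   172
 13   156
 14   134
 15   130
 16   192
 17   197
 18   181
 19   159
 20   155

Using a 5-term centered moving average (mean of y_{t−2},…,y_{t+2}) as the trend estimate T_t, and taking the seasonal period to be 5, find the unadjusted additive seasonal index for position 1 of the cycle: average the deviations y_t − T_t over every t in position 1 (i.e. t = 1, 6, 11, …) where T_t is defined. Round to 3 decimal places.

25.200

Season position 1 occurs at t = 6, 11, 16 (where T_t is defined).
t=6: T_6 = 116.80000; y_6 − T_6 = 142 − 116.80000 = 25.20000
t=11: T_11 = 141.80000; y_11 − T_11 = 167 − 141.80000 = 25.20000
t=16: T_16 = 166.80000; y_16 − T_16 = 192 − 166.80000 = 25.20000
Mean deviation: (25.20000 + 25.20000 + 25.20000) / 3 = 25.200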